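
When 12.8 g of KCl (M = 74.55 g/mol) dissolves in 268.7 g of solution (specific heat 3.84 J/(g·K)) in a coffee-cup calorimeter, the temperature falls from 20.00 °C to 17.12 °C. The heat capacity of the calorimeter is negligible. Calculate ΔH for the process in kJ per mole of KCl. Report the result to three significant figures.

ΔH = 17.3 kJ/mol

|ΔT| = |17.12 − 20.00| = 2.88 °C
|q_surr| = (268.7 × 3.84) × 2.88 = 1031.808 × 2.88 = 2972 J
n(KCl) = 12.8 / 74.55 = 0.1717 mol
Temperature fell, so q_rxn = +|q_surr| = 2.972 kJ
ΔH = q_rxn / n = 17.31 kJ/mol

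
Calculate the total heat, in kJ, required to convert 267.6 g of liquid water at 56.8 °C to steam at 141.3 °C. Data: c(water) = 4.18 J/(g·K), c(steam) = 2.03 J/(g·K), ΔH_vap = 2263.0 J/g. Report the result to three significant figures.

q1 (heat water 56.8→100.0 °C): 267.6 × 4.18 × 43.2 = 48322 J
q2 (vaporize at 100 °C): 267.6 × 2263.0 = 605579 J
q3 (heat steam 100.0→141.3 °C): 267.6 × 2.03 × 41.3 = 22435 J
Total: 48322 + 605579 + 22435 = 676336 J = 676 kJ

q = 676 kJ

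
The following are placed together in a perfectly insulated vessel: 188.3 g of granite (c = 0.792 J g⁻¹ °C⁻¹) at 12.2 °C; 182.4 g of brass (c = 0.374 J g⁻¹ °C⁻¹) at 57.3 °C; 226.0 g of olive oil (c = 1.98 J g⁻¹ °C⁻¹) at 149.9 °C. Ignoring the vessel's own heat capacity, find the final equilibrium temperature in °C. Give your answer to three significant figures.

T_f = 110 °C

Σ mᵢcᵢ(T − Tᵢ) = 0  ⇒  T = Σ mᵢcᵢTᵢ / Σ mᵢcᵢ
Σ mᵢcᵢ = 188.3×0.792 + 182.4×0.374 + 226.0×1.98 = 664.8312
Σ mᵢcᵢTᵢ = 149.1336×12.2 + 68.2176×57.3 + 447.48×149.9 = 72806
T = 72806 / 664.8312 = 109.5 °C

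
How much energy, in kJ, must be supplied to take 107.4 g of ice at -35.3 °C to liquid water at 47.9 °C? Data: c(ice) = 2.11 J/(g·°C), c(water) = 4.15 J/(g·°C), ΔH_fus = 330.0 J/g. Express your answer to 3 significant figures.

q = 64.8 kJ

q1 (heat ice -35.3→0.0 °C): 107.4 × 2.11 × 35.3 = 7999 J
q2 (melt at 0 °C): 107.4 × 330.0 = 35442 J
q3 (heat water 0.0→47.9 °C): 107.4 × 4.15 × 47.9 = 21350 J
Total: 7999 + 35442 + 21350 = 64791 J = 64.8 kJ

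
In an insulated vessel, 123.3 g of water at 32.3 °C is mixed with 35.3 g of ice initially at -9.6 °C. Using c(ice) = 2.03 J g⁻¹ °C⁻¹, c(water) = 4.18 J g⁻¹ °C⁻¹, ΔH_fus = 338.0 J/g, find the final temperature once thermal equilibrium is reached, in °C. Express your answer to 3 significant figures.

Heat to bring ice to 0 °C and melt it: q₁ = 35.3×2.03×9.6 + 35.3×338.0 = 12619 J
Heat the water can supply cooling to 0 °C: 123.3×4.18×32.3 = 16647.2 J > q₁, so all ice melts.
Energy balance: 123.3×4.18×(32.3 − T) = 12619 + 35.3×4.18×(T − 0)
515.394(32.3 − T) = 12619 + 147.554 T
16647.2 − 12619 = 662.948 T
T = 4028.2 / 662.948 = 6.076 °C

T_f = 6.08 °C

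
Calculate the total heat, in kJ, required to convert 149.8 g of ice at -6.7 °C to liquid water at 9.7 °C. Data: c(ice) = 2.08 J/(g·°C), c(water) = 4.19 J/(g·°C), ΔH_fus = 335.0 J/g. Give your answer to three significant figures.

q = 58.4 kJ

q1 (heat ice -6.7→0.0 °C): 149.8 × 2.08 × 6.7 = 2088 J
q2 (melt at 0 °C): 149.8 × 335.0 = 50183 J
q3 (heat water 0.0→9.7 °C): 149.8 × 4.19 × 9.7 = 6088 J
Total: 2088 + 50183 + 6088 = 58359 J = 58.4 kJ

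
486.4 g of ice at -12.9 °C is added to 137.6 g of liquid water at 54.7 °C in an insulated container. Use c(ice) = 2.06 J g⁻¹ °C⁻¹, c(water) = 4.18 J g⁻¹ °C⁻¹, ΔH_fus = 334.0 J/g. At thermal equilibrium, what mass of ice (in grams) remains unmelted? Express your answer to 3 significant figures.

Heat to warm all ice to 0 °C: 486.4×2.06×12.9 = 12926 J
Heat released by water cooling to 0 °C: 137.6×4.18×54.7 = 31462 J
31462 J < 12926 + 486.4×334.0 = 175383.6 J, so not all ice melts; final T = 0 °C.
Heat left for melting: 31462 − 12926 = 18536 J
Mass melted = 18536 / 334.0 = 55.50 g
Ice remaining = 486.4 − 55.50 = 430.90 g

m_ice remaining = 431 g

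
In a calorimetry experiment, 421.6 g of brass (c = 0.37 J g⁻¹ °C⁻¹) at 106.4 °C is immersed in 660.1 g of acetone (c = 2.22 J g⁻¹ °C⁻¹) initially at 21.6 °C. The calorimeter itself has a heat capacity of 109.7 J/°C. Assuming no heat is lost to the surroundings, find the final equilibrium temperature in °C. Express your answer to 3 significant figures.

T_f = 29.2 °C

Heat lost by brass = heat gained by acetone + calorimeter.
(421.6)(0.37)(106.4 − T) = [(660.1)(2.22) + 109.7](T − 21.6)
155.992 (106.4 − T) = 1575.122 (T − 21.6)
16598 − 155.992 T = 1575.122 T − 34023
50621 = 1731.114 T
T = 29.24 °C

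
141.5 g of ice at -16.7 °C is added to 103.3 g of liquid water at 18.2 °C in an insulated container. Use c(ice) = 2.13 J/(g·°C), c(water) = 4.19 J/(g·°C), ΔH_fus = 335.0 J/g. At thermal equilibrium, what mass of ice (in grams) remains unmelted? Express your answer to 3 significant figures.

m_ice remaining = 133 g

Heat to warm all ice to 0 °C: 141.5×2.13×16.7 = 5033.3 J
Heat released by water cooling to 0 °C: 103.3×4.19×18.2 = 7877.5 J
7877.5 J < 5033.3 + 141.5×335.0 = 52435.8 J, so not all ice melts; final T = 0 °C.
Heat left for melting: 7877.5 − 5033.3 = 2844.2 J
Mass melted = 2844.2 / 335.0 = 8.490 g
Ice remaining = 141.5 − 8.490 = 133.010 g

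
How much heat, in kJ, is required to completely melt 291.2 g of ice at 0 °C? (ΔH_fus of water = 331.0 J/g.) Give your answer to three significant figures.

q = m × ΔH_fus = 291.2 × 331.0 = 96390 J = 96.4 kJ

q = 96.4 kJ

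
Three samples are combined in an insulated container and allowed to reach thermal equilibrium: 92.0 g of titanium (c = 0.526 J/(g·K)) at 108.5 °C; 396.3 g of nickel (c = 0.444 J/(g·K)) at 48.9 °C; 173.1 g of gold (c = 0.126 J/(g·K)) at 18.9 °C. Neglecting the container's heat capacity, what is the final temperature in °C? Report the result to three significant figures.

Σ mᵢcᵢ(T − Tᵢ) = 0  ⇒  T = Σ mᵢcᵢTᵢ / Σ mᵢcᵢ
Σ mᵢcᵢ = 92.0×0.526 + 396.3×0.444 + 173.1×0.126 = 246.1598
Σ mᵢcᵢTᵢ = 48.392×108.5 + 175.9572×48.9 + 21.8106×18.9 = 14267
T = 14267 / 246.1598 = 57.96 °C

T_f = 58.0 °C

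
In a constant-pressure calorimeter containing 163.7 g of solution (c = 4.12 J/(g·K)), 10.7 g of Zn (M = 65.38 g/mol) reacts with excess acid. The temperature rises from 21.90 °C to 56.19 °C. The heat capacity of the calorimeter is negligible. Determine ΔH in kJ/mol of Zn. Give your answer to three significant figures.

ΔH = -141 kJ/mol

|ΔT| = |56.19 − 21.90| = 34.29 °C
|q_surr| = (163.7 × 4.12) × 34.29 = 674.444 × 34.29 = 23130 J
n(Zn) = 10.7 / 65.38 = 0.1637 mol
Temperature rose, so q_rxn = −|q_surr| = -23.13 kJ
ΔH = q_rxn / n = -141.3 kJ/mol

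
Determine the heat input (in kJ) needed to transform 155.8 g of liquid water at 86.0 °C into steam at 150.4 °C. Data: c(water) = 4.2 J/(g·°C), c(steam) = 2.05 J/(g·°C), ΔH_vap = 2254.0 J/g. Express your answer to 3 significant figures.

q1 (heat water 86.0→100.0 °C): 155.8 × 4.2 × 14.0 = 9161 J
q2 (vaporize at 100 °C): 155.8 × 2254.0 = 351173 J
q3 (heat steam 100.0→150.4 °C): 155.8 × 2.05 × 50.4 = 16097 J
Total: 9161 + 351173 + 16097 = 376431 J = 376 kJ

q = 376 kJ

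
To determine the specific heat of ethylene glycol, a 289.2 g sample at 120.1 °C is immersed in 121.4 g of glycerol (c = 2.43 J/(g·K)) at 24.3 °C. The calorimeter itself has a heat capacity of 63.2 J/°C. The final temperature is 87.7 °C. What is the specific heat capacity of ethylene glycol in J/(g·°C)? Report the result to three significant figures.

q_gained = (121.4 × 2.43 + 63.2) × (87.7 − 24.3) = 22710 J
q_lost = 289.2 × c × (120.1 − 87.7) = 9370.08 c
Set equal: c = 22710 / 9370.08 = 2.42 J/(g·°C)

c = 2.42 J/(g·°C)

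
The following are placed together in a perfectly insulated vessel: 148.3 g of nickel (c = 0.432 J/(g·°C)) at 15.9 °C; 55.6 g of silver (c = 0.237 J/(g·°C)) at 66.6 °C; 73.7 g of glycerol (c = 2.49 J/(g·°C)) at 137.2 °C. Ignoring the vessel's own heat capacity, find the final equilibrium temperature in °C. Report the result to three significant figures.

T_f = 104 °C

Σ mᵢcᵢ(T − Tᵢ) = 0  ⇒  T = Σ mᵢcᵢTᵢ / Σ mᵢcᵢ
Σ mᵢcᵢ = 148.3×0.432 + 55.6×0.237 + 73.7×2.49 = 260.7558
Σ mᵢcᵢTᵢ = 64.0656×15.9 + 13.1772×66.6 + 183.513×137.2 = 27074
T = 27074 / 260.7558 = 103.8 °C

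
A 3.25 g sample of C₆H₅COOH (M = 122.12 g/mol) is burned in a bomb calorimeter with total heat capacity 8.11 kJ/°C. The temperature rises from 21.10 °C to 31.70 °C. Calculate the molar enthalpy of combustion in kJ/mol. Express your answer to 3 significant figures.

ΔT = 31.70 − 21.10 = 10.60 °C
q_cal = C_cal × ΔT = 8.11 × 10.60 = 85.966 kJ
n = 3.25 / 122.12 = 0.02661 mol
q_rxn = −q_cal = -85.966 kJ
ΔH = -85.966 / 0.02661 = -3231 kJ/mol

ΔH = -3230 kJ/mol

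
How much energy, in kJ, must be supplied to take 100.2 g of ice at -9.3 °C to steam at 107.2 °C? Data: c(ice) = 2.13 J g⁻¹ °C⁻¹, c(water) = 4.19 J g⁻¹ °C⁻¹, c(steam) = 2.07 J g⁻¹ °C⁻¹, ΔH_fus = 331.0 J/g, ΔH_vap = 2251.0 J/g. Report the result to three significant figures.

q = 304 kJ

q1 (heat ice -9.3→0.0 °C): 100.2 × 2.13 × 9.3 = 1985 J
q2 (melt at 0 °C): 100.2 × 331.0 = 33166 J
q3 (heat water 0.0→100.0 °C): 100.2 × 4.19 × 100.0 = 41984 J
q4 (vaporize at 100 °C): 100.2 × 2251.0 = 225550 J
q5 (heat steam 100.0→107.2 °C): 100.2 × 2.07 × 7.2 = 1493 J
Total: 1985 + 33166 + 41984 + 225550 + 1493 = 304178 J = 304 kJ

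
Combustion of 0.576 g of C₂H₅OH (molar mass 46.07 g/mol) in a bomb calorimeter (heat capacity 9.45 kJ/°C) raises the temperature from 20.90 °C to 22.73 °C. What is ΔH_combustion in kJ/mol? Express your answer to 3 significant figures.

ΔH = -1380 kJ/mol

ΔT = 22.73 − 20.90 = 1.83 °C
q_cal = C_cal × ΔT = 9.45 × 1.83 = 17.2935 kJ
n = 0.576 / 46.07 = 0.01250 mol
q_rxn = −q_cal = -17.2935 kJ
ΔH = -17.2935 / 0.01250 = -1383 kJ/mol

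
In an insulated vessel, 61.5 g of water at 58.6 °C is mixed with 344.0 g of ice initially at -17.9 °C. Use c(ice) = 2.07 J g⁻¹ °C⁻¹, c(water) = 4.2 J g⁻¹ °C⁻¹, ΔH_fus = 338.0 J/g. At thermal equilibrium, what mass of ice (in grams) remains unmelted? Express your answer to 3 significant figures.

m_ice remaining = 337 g

Heat to warm all ice to 0 °C: 344.0×2.07×17.9 = 12746 J
Heat released by water cooling to 0 °C: 61.5×4.2×58.6 = 15136 J
15136 J < 12746 + 344.0×338.0 = 129018 J, so not all ice melts; final T = 0 °C.
Heat left for melting: 15136 − 12746 = 2390 J
Mass melted = 2390 / 338.0 = 7.071 g
Ice remaining = 344.0 − 7.071 = 336.929 g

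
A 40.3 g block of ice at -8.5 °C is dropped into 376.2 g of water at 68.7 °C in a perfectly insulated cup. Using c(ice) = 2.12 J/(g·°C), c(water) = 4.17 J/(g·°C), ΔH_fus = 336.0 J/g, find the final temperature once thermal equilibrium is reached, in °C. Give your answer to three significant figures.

T_f = 53.8 °C

Heat to bring ice to 0 °C and melt it: q₁ = 40.3×2.12×8.5 + 40.3×336.0 = 14267 J
Heat the water can supply cooling to 0 °C: 376.2×4.17×68.7 = 107773 J > q₁, so all ice melts.
Energy balance: 376.2×4.17×(68.7 − T) = 14267 + 40.3×4.17×(T − 0)
1568.754(68.7 − T) = 14267 + 168.051 T
107773 − 14267 = 1736.805 T
T = 93506 / 1736.805 = 53.84 °C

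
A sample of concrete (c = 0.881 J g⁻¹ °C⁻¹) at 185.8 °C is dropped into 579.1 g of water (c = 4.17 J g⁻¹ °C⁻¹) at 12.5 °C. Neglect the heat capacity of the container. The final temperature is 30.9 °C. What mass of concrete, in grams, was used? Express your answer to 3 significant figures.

m = 326 g

q_gained = (579.1 × 4.17) × (30.9 − 12.5) = 44430 J
q_lost = m × 0.881 × (185.8 − 30.9) = 136.4669 m
m = 44430 / 136.4669 = 326 g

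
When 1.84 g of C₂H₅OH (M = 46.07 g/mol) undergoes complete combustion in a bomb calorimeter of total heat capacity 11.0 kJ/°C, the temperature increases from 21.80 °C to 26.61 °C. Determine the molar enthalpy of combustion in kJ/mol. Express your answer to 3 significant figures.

ΔH = -1320 kJ/mol

ΔT = 26.61 − 21.80 = 4.81 °C
q_cal = C_cal × ΔT = 11.0 × 4.81 = 52.91 kJ
n = 1.84 / 46.07 = 0.03994 mol
q_rxn = −q_cal = -52.91 kJ
ΔH = -52.91 / 0.03994 = -1324.7 kJ/mol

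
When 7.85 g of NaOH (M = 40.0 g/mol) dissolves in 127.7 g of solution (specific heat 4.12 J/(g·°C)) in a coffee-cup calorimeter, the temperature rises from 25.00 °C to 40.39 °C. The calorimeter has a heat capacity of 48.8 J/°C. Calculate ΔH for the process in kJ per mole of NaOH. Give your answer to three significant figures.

|ΔT| = |40.39 − 25.00| = 15.39 °C
|q_surr| = (127.7 × 4.12 + 48.8) × 15.39 = 574.924 × 15.39 = 8848 J
n(NaOH) = 7.85 / 40.0 = 0.1963 mol
Temperature rose, so q_rxn = −|q_surr| = -8.848 kJ
ΔH = q_rxn / n = -45.07 kJ/mol

ΔH = -45.1 kJ/mol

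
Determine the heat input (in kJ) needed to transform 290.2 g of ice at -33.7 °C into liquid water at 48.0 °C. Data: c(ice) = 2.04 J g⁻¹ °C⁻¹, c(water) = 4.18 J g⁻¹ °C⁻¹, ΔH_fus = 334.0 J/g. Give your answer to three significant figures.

q1 (heat ice -33.7→0.0 °C): 290.2 × 2.04 × 33.7 = 19951 J
q2 (melt at 0 °C): 290.2 × 334.0 = 96927 J
q3 (heat water 0.0→48.0 °C): 290.2 × 4.18 × 48.0 = 58226 J
Total: 19951 + 96927 + 58226 = 175104 J = 175 kJ

q = 175 kJ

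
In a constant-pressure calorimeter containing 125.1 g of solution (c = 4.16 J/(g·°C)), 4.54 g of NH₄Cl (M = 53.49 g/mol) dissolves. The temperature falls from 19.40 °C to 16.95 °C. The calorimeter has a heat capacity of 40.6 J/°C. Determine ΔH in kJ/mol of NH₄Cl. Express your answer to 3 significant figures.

|ΔT| = |16.95 − 19.40| = 2.45 °C
|q_surr| = (125.1 × 4.16 + 40.6) × 2.45 = 561.016 × 2.45 = 1374 J
n(NH₄Cl) = 4.54 / 53.49 = 0.08488 mol
Temperature fell, so q_rxn = +|q_surr| = 1.374 kJ
ΔH = q_rxn / n = 16.19 kJ/mol

ΔH = 16.2 kJ/mol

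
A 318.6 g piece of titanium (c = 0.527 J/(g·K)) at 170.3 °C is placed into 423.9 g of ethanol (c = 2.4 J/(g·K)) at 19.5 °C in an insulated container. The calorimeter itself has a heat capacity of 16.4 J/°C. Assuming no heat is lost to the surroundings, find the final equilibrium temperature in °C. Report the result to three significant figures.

Heat lost by titanium = heat gained by ethanol + calorimeter.
(318.6)(0.527)(170.3 − T) = [(423.9)(2.4) + 16.4](T − 19.5)
167.9022 (170.3 − T) = 1033.76 (T − 19.5)
28594 − 167.9022 T = 1033.76 T − 20158
48752 = 1201.6622 T
T = 40.57 °C

T_f = 40.6 °C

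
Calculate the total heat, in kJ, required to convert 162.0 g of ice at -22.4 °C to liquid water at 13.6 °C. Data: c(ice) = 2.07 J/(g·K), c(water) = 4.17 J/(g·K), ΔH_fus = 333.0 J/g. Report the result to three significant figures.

q1 (heat ice -22.4→0.0 °C): 162.0 × 2.07 × 22.4 = 7512 J
q2 (melt at 0 °C): 162.0 × 333.0 = 53946 J
q3 (heat water 0.0→13.6 °C): 162.0 × 4.17 × 13.6 = 9187 J
Total: 7512 + 53946 + 9187 = 70645 J = 70.6 kJ

q = 70.6 kJ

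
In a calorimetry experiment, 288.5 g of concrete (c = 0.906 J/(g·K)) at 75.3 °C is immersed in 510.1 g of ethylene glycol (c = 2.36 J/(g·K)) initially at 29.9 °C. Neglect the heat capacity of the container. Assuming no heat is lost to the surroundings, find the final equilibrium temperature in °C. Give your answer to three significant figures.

T_f = 38.0 °C

Heat lost by concrete = heat gained by ethylene glycol.
(288.5)(0.906)(75.3 − T) = (510.1)(2.36)(T − 29.9)
261.381 (75.3 − T) = 1203.836 (T − 29.9)
19682 − 261.381 T = 1203.836 T − 35995
55677 = 1465.217 T
T = 38.00 °C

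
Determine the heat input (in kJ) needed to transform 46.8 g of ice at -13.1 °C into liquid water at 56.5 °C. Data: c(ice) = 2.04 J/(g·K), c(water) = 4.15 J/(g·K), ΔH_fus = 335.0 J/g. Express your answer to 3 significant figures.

q = 27.9 kJ

q1 (heat ice -13.1→0.0 °C): 46.8 × 2.04 × 13.1 = 1251 J
q2 (melt at 0 °C): 46.8 × 335.0 = 15678 J
q3 (heat water 0.0→56.5 °C): 46.8 × 4.15 × 56.5 = 10973 J
Total: 1251 + 15678 + 10973 = 27902 J = 27.9 kJ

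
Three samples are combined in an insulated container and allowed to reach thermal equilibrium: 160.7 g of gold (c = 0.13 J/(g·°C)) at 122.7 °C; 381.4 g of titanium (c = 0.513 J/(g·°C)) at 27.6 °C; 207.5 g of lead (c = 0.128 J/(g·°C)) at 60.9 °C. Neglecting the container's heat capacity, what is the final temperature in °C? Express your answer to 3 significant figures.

T_f = 39.4 °C

Σ mᵢcᵢ(T − Tᵢ) = 0  ⇒  T = Σ mᵢcᵢTᵢ / Σ mᵢcᵢ
Σ mᵢcᵢ = 160.7×0.13 + 381.4×0.513 + 207.5×0.128 = 243.1092
Σ mᵢcᵢTᵢ = 20.891×122.7 + 195.6582×27.6 + 26.56×60.9 = 9581.0
T = 9581.0 / 243.1092 = 39.41 °C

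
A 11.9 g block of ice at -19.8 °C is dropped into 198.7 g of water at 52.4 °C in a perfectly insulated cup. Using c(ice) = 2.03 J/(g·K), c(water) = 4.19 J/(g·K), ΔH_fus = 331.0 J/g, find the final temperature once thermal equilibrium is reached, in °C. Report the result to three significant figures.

T_f = 44.4 °C

Heat to bring ice to 0 °C and melt it: q₁ = 11.9×2.03×19.8 + 11.9×331.0 = 4417.2 J
Heat the water can supply cooling to 0 °C: 198.7×4.19×52.4 = 43625.8 J > q₁, so all ice melts.
Energy balance: 198.7×4.19×(52.4 − T) = 4417.2 + 11.9×4.19×(T − 0)
832.553(52.4 − T) = 4417.2 + 49.861 T
43625.8 − 4417.2 = 882.414 T
T = 39208.6 / 882.414 = 44.43 °C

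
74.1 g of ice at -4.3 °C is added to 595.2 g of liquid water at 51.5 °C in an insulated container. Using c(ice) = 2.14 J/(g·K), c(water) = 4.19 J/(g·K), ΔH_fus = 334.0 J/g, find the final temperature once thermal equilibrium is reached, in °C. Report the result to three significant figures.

T_f = 36.7 °C

Heat to bring ice to 0 °C and melt it: q₁ = 74.1×2.14×4.3 + 74.1×334.0 = 25431 J
Heat the water can supply cooling to 0 °C: 595.2×4.19×51.5 = 128435 J > q₁, so all ice melts.
Energy balance: 595.2×4.19×(51.5 − T) = 25431 + 74.1×4.19×(T − 0)
2493.888(51.5 − T) = 25431 + 310.479 T
128435 − 25431 = 2804.367 T
T = 103004 / 2804.367 = 36.73 °C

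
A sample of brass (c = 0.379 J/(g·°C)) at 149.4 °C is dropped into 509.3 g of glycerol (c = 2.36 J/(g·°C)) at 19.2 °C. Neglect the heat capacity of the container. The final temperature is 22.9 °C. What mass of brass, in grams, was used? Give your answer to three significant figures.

m = 92.8 g

q_gained = (509.3 × 2.36) × (22.9 − 19.2) = 4447 J
q_lost = m × 0.379 × (149.4 − 22.9) = 47.9435 m
m = 4447 / 47.9435 = 92.8 g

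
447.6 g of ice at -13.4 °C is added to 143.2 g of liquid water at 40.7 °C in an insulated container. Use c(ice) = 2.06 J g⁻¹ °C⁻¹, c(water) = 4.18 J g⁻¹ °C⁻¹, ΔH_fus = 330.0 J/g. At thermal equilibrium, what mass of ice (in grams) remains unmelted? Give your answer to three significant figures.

Heat to warm all ice to 0 °C: 447.6×2.06×13.4 = 12356 J
Heat released by water cooling to 0 °C: 143.2×4.18×40.7 = 24362 J
24362 J < 12356 + 447.6×330.0 = 160064 J, so not all ice melts; final T = 0 °C.
Heat left for melting: 24362 − 12356 = 12006 J
Mass melted = 12006 / 330.0 = 36.38 g
Ice remaining = 447.6 − 36.38 = 411.22 g

m_ice remaining = 411 g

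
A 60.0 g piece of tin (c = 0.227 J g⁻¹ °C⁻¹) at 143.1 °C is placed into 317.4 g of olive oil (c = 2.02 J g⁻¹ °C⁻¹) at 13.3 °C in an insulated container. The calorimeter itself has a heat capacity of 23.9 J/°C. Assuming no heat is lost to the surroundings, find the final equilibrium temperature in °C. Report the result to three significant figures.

T_f = 15.9 °C

Heat lost by tin = heat gained by olive oil + calorimeter.
(60.0)(0.227)(143.1 − T) = [(317.4)(2.02) + 23.9](T − 13.3)
13.62 (143.1 − T) = 665.048 (T − 13.3)
1949.0 − 13.62 T = 665.048 T − 8845.1
10794.1 = 678.668 T
T = 15.90 °C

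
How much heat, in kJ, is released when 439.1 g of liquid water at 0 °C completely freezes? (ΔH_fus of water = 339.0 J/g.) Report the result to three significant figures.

q = m × ΔH_fus = 439.1 × 339.0 = 148900 J = 149 kJ

q = 149 kJ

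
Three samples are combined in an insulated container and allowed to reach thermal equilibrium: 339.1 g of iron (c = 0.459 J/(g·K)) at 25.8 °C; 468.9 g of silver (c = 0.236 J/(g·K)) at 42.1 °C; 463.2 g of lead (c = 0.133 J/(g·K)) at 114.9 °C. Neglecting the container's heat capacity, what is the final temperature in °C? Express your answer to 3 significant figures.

Σ mᵢcᵢ(T − Tᵢ) = 0  ⇒  T = Σ mᵢcᵢTᵢ / Σ mᵢcᵢ
Σ mᵢcᵢ = 339.1×0.459 + 468.9×0.236 + 463.2×0.133 = 327.9129
Σ mᵢcᵢTᵢ = 155.6469×25.8 + 110.6604×42.1 + 61.6056×114.9 = 15753
T = 15753 / 327.9129 = 48.04 °C

T_f = 48.0 °C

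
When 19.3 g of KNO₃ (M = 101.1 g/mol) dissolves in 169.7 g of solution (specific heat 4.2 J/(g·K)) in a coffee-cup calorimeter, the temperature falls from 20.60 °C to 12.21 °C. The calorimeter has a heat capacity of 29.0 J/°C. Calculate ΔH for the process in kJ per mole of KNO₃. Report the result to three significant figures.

ΔH = 32.6 kJ/mol

|ΔT| = |12.21 − 20.60| = 8.39 °C
|q_surr| = (169.7 × 4.2 + 29.0) × 8.39 = 741.74 × 8.39 = 6223 J
n(KNO₃) = 19.3 / 101.1 = 0.1909 mol
Temperature fell, so q_rxn = +|q_surr| = 6.223 kJ
ΔH = q_rxn / n = 32.60 kJ/mol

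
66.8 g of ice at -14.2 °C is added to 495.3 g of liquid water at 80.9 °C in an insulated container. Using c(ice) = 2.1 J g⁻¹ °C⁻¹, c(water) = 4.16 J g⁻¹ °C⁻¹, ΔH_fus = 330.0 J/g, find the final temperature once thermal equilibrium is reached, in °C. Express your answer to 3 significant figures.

Heat to bring ice to 0 °C and melt it: q₁ = 66.8×2.1×14.2 + 66.8×330.0 = 24036 J
Heat the water can supply cooling to 0 °C: 495.3×4.16×80.9 = 166690 J > q₁, so all ice melts.
Energy balance: 495.3×4.16×(80.9 − T) = 24036 + 66.8×4.16×(T − 0)
2060.448(80.9 − T) = 24036 + 277.888 T
166690 − 24036 = 2338.336 T
T = 142654 / 2338.336 = 61.01 °C

T_f = 61.0 °C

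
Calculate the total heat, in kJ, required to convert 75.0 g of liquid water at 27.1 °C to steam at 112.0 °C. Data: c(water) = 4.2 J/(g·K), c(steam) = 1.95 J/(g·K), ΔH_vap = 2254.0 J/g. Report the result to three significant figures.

q1 (heat water 27.1→100.0 °C): 75.0 × 4.2 × 72.9 = 22964 J
q2 (vaporize at 100 °C): 75.0 × 2254.0 = 169050 J
q3 (heat steam 100.0→112.0 °C): 75.0 × 1.95 × 12.0 = 1755 J
Total: 22964 + 169050 + 1755 = 193769 J = 194 kJ

q = 194 kJ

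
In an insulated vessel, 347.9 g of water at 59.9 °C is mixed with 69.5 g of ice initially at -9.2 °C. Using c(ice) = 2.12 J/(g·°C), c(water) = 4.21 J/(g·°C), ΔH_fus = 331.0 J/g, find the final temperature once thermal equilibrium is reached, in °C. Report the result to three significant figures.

Heat to bring ice to 0 °C and melt it: q₁ = 69.5×2.12×9.2 + 69.5×331.0 = 24360 J
Heat the water can supply cooling to 0 °C: 347.9×4.21×59.9 = 87733.1 J > q₁, so all ice melts.
Energy balance: 347.9×4.21×(59.9 − T) = 24360 + 69.5×4.21×(T − 0)
1464.659(59.9 − T) = 24360 + 292.595 T
87733.1 − 24360 = 1757.254 T
T = 63373.1 / 1757.254 = 36.06 °C

T_f = 36.1 °C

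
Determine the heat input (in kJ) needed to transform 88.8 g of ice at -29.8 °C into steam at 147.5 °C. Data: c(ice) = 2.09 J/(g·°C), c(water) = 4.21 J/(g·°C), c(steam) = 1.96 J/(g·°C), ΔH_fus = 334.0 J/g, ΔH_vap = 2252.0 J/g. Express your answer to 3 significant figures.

q = 281 kJ

q1 (heat ice -29.8→0.0 °C): 88.8 × 2.09 × 29.8 = 5531 J
q2 (melt at 0 °C): 88.8 × 334.0 = 29659 J
q3 (heat water 0.0→100.0 °C): 88.8 × 4.21 × 100.0 = 37385 J
q4 (vaporize at 100 °C): 88.8 × 2252.0 = 199978 J
q5 (heat steam 100.0→147.5 °C): 88.8 × 1.96 × 47.5 = 8267 J
Total: 5531 + 29659 + 37385 + 199978 + 8267 = 280820 J = 281 kJ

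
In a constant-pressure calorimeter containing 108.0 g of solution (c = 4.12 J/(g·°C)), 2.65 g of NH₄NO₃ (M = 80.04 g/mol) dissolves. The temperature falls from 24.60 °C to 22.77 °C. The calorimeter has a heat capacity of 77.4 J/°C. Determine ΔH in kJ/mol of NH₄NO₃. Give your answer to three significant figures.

|ΔT| = |22.77 − 24.60| = 1.83 °C
|q_surr| = (108.0 × 4.12 + 77.4) × 1.83 = 522.36 × 1.83 = 955.9 J
n(NH₄NO₃) = 2.65 / 80.04 = 0.03311 mol
Temperature fell, so q_rxn = +|q_surr| = 0.9559 kJ
ΔH = q_rxn / n = 28.87 kJ/mol

ΔH = 28.9 kJ/mol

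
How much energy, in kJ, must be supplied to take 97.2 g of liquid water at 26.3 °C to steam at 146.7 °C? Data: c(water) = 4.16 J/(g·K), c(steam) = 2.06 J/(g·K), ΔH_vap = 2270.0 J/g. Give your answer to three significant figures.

q1 (heat water 26.3→100.0 °C): 97.2 × 4.16 × 73.7 = 29801 J
q2 (vaporize at 100 °C): 97.2 × 2270.0 = 220644 J
q3 (heat steam 100.0→146.7 °C): 97.2 × 2.06 × 46.7 = 9351 J
Total: 29801 + 220644 + 9351 = 259796 J = 260 kJ

q = 260 kJ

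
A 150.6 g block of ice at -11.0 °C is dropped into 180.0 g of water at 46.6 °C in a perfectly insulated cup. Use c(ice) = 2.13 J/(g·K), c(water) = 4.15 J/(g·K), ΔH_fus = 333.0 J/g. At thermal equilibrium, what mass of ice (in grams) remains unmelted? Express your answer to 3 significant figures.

m_ice remaining = 56.7 g

Heat to warm all ice to 0 °C: 150.6×2.13×11.0 = 3528.6 J
Heat released by water cooling to 0 °C: 180.0×4.15×46.6 = 34810 J
34810 J < 3528.6 + 150.6×333.0 = 53678.4 J, so not all ice melts; final T = 0 °C.
Heat left for melting: 34810 − 3528.6 = 31281.4 J
Mass melted = 31281.4 / 333.0 = 93.94 g
Ice remaining = 150.6 − 93.94 = 56.66 g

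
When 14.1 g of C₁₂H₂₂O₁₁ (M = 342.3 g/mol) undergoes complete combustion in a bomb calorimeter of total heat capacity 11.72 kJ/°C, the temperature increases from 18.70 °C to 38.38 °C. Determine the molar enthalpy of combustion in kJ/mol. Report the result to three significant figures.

ΔT = 38.38 − 18.70 = 19.68 °C
q_cal = C_cal × ΔT = 11.72 × 19.68 = 230.6496 kJ
n = 14.1 / 342.3 = 0.04119 mol
q_rxn = −q_cal = -230.6496 kJ
ΔH = -230.6496 / 0.04119 = -5600 kJ/mol

ΔH = -5600 kJ/mol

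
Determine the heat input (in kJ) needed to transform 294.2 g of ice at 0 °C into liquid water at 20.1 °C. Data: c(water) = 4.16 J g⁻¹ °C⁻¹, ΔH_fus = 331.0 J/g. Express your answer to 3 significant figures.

q = 122 kJ

q1 (melt at 0 °C): 294.2 × 331.0 = 97380 J
q2 (heat water 0.0→20.1 °C): 294.2 × 4.16 × 20.1 = 24600 J
Total: 97380 + 24600 = 121980 J = 122 kJ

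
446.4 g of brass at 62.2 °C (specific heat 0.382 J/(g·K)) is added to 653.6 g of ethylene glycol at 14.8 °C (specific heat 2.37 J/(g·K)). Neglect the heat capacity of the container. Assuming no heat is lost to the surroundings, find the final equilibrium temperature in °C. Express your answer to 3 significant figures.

T_f = 19.5 °C

Heat lost by brass = heat gained by ethylene glycol.
(446.4)(0.382)(62.2 − T) = (653.6)(2.37)(T − 14.8)
170.5248 (62.2 − T) = 1549.032 (T − 14.8)
10607 − 170.5248 T = 1549.032 T − 22926
33533 = 1719.5568 T
T = 19.50 °C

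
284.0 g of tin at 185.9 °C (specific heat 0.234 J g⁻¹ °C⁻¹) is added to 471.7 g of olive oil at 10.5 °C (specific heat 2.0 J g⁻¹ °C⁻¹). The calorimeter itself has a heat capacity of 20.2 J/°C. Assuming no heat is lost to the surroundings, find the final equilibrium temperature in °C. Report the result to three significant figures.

T_f = 21.8 °C

Heat lost by tin = heat gained by olive oil + calorimeter.
(284.0)(0.234)(185.9 − T) = [(471.7)(2.0) + 20.2](T − 10.5)
66.456 (185.9 − T) = 963.6 (T − 10.5)
12354 − 66.456 T = 963.6 T − 10118
22472 = 1030.056 T
T = 21.82 °C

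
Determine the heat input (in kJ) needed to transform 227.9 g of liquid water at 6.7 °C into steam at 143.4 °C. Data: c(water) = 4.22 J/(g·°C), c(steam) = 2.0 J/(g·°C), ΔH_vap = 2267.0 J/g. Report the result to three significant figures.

q = 626 kJ

q1 (heat water 6.7→100.0 °C): 227.9 × 4.22 × 93.3 = 89730 J
q2 (vaporize at 100 °C): 227.9 × 2267.0 = 516649 J
q3 (heat steam 100.0→143.4 °C): 227.9 × 2.0 × 43.4 = 19782 J
Total: 89730 + 516649 + 19782 = 626161 J = 626 kJ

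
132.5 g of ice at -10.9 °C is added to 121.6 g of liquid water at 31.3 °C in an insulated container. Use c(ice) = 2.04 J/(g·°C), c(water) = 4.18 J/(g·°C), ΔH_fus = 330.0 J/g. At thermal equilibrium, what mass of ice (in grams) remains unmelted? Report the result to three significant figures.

m_ice remaining = 93.2 g

Heat to warm all ice to 0 °C: 132.5×2.04×10.9 = 2946.3 J
Heat released by water cooling to 0 °C: 121.6×4.18×31.3 = 15909 J
15909 J < 2946.3 + 132.5×330.0 = 46671.3 J, so not all ice melts; final T = 0 °C.
Heat left for melting: 15909 − 2946.3 = 12962.7 J
Mass melted = 12962.7 / 330.0 = 39.28 g
Ice remaining = 132.5 − 39.28 = 93.22 g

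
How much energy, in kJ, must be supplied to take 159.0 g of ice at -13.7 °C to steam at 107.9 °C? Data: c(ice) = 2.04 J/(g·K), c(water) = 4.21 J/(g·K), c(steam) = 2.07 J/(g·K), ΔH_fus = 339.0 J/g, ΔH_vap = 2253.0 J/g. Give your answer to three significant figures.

q = 486 kJ

q1 (heat ice -13.7→0.0 °C): 159.0 × 2.04 × 13.7 = 4444 J
q2 (melt at 0 °C): 159.0 × 339.0 = 53901 J
q3 (heat water 0.0→100.0 °C): 159.0 × 4.21 × 100.0 = 66939 J
q4 (vaporize at 100 °C): 159.0 × 2253.0 = 358227 J
q5 (heat steam 100.0→107.9 °C): 159.0 × 2.07 × 7.9 = 2600 J
Total: 4444 + 53901 + 66939 + 358227 + 2600 = 486111 J = 486 kJ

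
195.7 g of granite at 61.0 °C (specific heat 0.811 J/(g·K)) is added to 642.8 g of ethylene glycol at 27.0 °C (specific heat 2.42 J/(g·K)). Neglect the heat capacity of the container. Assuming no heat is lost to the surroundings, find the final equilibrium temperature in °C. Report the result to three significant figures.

Heat lost by granite = heat gained by ethylene glycol.
(195.7)(0.811)(61.0 − T) = (642.8)(2.42)(T − 27.0)
158.7127 (61.0 − T) = 1555.576 (T − 27.0)
9681.5 − 158.7127 T = 1555.576 T − 42001
51682.5 = 1714.2887 T
T = 30.148 °C

T_f = 30.1 °C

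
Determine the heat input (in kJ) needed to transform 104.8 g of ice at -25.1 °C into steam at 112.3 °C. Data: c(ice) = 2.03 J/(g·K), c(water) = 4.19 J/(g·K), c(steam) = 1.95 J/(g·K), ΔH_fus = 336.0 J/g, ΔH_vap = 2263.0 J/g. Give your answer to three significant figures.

q = 324 kJ

q1 (heat ice -25.1→0.0 °C): 104.8 × 2.03 × 25.1 = 5340 J
q2 (melt at 0 °C): 104.8 × 336.0 = 35213 J
q3 (heat water 0.0→100.0 °C): 104.8 × 4.19 × 100.0 = 43911 J
q4 (vaporize at 100 °C): 104.8 × 2263.0 = 237162 J
q5 (heat steam 100.0→112.3 °C): 104.8 × 1.95 × 12.3 = 2514 J
Total: 5340 + 35213 + 43911 + 237162 + 2514 = 324140 J = 324 kJ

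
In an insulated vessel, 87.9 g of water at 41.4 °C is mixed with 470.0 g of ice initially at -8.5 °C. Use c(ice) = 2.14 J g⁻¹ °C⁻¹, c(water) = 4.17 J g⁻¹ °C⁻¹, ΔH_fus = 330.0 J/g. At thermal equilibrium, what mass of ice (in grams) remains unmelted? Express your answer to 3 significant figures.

m_ice remaining = 450 g

Heat to warm all ice to 0 °C: 470.0×2.14×8.5 = 8549.3 J
Heat released by water cooling to 0 °C: 87.9×4.17×41.4 = 15175 J
15175 J < 8549.3 + 470.0×330.0 = 163649.3 J, so not all ice melts; final T = 0 °C.
Heat left for melting: 15175 − 8549.3 = 6625.7 J
Mass melted = 6625.7 / 330.0 = 20.08 g
Ice remaining = 470.0 − 20.08 = 449.92 g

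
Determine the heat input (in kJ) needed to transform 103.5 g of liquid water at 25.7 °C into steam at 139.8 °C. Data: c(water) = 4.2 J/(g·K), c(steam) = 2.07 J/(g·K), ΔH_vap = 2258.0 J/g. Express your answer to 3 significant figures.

q = 275 kJ

q1 (heat water 25.7→100.0 °C): 103.5 × 4.2 × 74.3 = 32298 J
q2 (vaporize at 100 °C): 103.5 × 2258.0 = 233703 J
q3 (heat steam 100.0→139.8 °C): 103.5 × 2.07 × 39.8 = 8527 J
Total: 32298 + 233703 + 8527 = 274528 J = 275 kJ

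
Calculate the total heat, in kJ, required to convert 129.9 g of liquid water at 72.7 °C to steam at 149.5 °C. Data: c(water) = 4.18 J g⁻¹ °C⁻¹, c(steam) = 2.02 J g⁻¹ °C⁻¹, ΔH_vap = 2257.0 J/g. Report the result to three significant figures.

q1 (heat water 72.7→100.0 °C): 129.9 × 4.18 × 27.3 = 14823 J
q2 (vaporize at 100 °C): 129.9 × 2257.0 = 293184 J
q3 (heat steam 100.0→149.5 °C): 129.9 × 2.02 × 49.5 = 12989 J
Total: 14823 + 293184 + 12989 = 320996 J = 321 kJ

q = 321 kJ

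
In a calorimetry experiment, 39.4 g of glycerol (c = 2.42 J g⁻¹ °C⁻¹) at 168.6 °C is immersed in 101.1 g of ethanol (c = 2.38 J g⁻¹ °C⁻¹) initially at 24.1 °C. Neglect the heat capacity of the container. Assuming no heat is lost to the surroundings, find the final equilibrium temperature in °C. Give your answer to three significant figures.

T_f = 65.1 °C

Heat lost by glycerol = heat gained by ethanol.
(39.4)(2.42)(168.6 − T) = (101.1)(2.38)(T − 24.1)
95.348 (168.6 − T) = 240.618 (T − 24.1)
16076 − 95.348 T = 240.618 T − 5798.9
21874.9 = 335.966 T
T = 65.11 °C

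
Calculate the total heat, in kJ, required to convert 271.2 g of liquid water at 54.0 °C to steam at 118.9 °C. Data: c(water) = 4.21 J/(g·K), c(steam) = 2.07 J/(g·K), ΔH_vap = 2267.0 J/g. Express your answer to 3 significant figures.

q = 678 kJ

q1 (heat water 54.0→100.0 °C): 271.2 × 4.21 × 46.0 = 52521 J
q2 (vaporize at 100 °C): 271.2 × 2267.0 = 614810 J
q3 (heat steam 100.0→118.9 °C): 271.2 × 2.07 × 18.9 = 10610 J
Total: 52521 + 614810 + 10610 = 677941 J = 678 kJ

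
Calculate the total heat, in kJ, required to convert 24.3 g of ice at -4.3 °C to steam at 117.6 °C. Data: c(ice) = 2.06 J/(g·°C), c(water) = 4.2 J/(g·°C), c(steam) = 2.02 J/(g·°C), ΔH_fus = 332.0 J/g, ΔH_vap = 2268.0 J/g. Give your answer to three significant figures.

q = 74.5 kJ

q1 (heat ice -4.3→0.0 °C): 24.3 × 2.06 × 4.3 = 215 J
q2 (melt at 0 °C): 24.3 × 332.0 = 8068 J
q3 (heat water 0.0→100.0 °C): 24.3 × 4.2 × 100.0 = 10206 J
q4 (vaporize at 100 °C): 24.3 × 2268.0 = 55112 J
q5 (heat steam 100.0→117.6 °C): 24.3 × 2.02 × 17.6 = 864 J
Total: 215 + 8068 + 10206 + 55112 + 864 = 74465 J = 74.5 kJ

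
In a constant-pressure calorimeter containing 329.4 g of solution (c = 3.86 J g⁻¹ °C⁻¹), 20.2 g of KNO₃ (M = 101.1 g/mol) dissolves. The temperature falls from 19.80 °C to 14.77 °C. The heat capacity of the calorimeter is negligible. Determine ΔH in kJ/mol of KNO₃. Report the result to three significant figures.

ΔH = 32.0 kJ/mol

|ΔT| = |14.77 − 19.80| = 5.03 °C
|q_surr| = (329.4 × 3.86) × 5.03 = 1271.484 × 5.03 = 6396 J
n(KNO₃) = 20.2 / 101.1 = 0.1998 mol
Temperature fell, so q_rxn = +|q_surr| = 6.396 kJ
ΔH = q_rxn / n = 32.01 kJ/mol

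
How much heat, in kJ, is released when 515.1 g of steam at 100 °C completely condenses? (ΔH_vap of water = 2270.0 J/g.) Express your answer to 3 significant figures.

q = 1170 kJ

q = m × ΔH_vap = 515.1 × 2270.0 = 1169000 J = 1170 kJ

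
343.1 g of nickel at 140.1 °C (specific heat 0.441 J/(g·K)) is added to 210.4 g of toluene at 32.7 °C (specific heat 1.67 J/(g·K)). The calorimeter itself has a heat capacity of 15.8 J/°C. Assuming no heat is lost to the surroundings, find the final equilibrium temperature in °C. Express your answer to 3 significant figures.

T_f = 64.0 °C

Heat lost by nickel = heat gained by toluene + calorimeter.
(343.1)(0.441)(140.1 − T) = [(210.4)(1.67) + 15.8](T − 32.7)
151.3071 (140.1 − T) = 367.168 (T − 32.7)
21198 − 151.3071 T = 367.168 T − 12006
33204 = 518.4751 T
T = 64.04 °C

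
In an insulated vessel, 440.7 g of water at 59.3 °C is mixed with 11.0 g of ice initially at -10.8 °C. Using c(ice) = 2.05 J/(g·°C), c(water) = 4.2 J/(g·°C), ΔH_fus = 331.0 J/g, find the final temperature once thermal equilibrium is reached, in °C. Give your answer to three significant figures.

T_f = 55.8 °C

Heat to bring ice to 0 °C and melt it: q₁ = 11.0×2.05×10.8 + 11.0×331.0 = 3884.5 J
Heat the water can supply cooling to 0 °C: 440.7×4.2×59.3 = 109761 J > q₁, so all ice melts.
Energy balance: 440.7×4.2×(59.3 − T) = 3884.5 + 11.0×4.2×(T − 0)
1850.94(59.3 − T) = 3884.5 + 46.2 T
109761 − 3884.5 = 1897.14 T
T = 105876.5 / 1897.14 = 55.81 °C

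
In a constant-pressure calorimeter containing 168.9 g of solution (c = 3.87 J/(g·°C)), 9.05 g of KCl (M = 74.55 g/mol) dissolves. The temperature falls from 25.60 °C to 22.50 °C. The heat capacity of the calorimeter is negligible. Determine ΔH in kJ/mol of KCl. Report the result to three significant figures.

|ΔT| = |22.50 − 25.60| = 3.10 °C
|q_surr| = (168.9 × 3.87) × 3.10 = 653.643 × 3.10 = 2026 J
n(KCl) = 9.05 / 74.55 = 0.1214 mol
Temperature fell, so q_rxn = +|q_surr| = 2.026 kJ
ΔH = q_rxn / n = 16.69 kJ/mol

ΔH = 16.7 kJ/mol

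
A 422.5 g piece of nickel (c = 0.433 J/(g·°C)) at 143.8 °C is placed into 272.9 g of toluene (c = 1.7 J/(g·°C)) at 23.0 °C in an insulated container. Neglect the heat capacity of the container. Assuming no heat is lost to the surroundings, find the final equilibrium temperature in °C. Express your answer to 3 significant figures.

T_f = 57.2 °C

Heat lost by nickel = heat gained by toluene.
(422.5)(0.433)(143.8 − T) = (272.9)(1.7)(T − 23.0)
182.9425 (143.8 − T) = 463.93 (T − 23.0)
26307 − 182.9425 T = 463.93 T − 10670
36977 = 646.8725 T
T = 57.16 °C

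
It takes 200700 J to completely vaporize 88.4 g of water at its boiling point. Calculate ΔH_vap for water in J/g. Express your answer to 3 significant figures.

ΔH_vap = 2270 J/g

ΔH_vap = q / m = 200700 / 88.4 = 2270 J/g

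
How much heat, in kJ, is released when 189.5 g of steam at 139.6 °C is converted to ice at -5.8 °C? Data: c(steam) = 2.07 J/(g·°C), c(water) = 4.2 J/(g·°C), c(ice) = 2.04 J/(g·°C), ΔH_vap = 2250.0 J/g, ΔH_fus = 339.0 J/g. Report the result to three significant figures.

q1 (cool steam 139.6→100 °C): 189.5 × 2.07 × 39.6 = 15534 J
q2 (condense at 100 °C): 189.5 × 2250.0 = 426375 J
q3 (cool water 100→0 °C): 189.5 × 4.2 × 100.0 = 79590 J
q4 (freeze at 0 °C): 189.5 × 339.0 = 64241 J
q5 (cool ice 0→-5.8 °C): 189.5 × 2.04 × 5.8 = 2242 J
Total: 15534 + 426375 + 79590 + 64241 + 2242 = 587982 J = 588 kJ

q = 588 kJ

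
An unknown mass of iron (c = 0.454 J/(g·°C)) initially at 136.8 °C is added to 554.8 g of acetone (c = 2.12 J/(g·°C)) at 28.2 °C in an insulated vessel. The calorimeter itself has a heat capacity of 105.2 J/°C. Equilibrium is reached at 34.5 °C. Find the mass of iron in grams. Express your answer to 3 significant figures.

m = 174 g

q_gained = (554.8 × 2.12 + 105.2) × (34.5 − 28.2) = 8073 J
q_lost = m × 0.454 × (136.8 − 34.5) = 46.4442 m
m = 8073 / 46.4442 = 174 g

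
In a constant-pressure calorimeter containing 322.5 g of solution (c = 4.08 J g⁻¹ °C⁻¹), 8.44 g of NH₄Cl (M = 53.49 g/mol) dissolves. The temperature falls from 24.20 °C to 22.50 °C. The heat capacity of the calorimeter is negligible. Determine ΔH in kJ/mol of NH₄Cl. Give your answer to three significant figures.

ΔH = 14.2 kJ/mol

|ΔT| = |22.50 − 24.20| = 1.70 °C
|q_surr| = (322.5 × 4.08) × 1.70 = 1315.8 × 1.70 = 2237 J
n(NH₄Cl) = 8.44 / 53.49 = 0.1578 mol
Temperature fell, so q_rxn = +|q_surr| = 2.237 kJ
ΔH = q_rxn / n = 14.18 kJ/mol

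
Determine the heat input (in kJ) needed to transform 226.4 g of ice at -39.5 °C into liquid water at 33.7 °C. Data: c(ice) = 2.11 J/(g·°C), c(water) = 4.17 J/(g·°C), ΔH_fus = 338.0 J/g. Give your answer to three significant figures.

q1 (heat ice -39.5→0.0 °C): 226.4 × 2.11 × 39.5 = 18869 J
q2 (melt at 0 °C): 226.4 × 338.0 = 76523 J
q3 (heat water 0.0→33.7 °C): 226.4 × 4.17 × 33.7 = 31816 J
Total: 18869 + 76523 + 31816 = 127208 J = 127 kJ

q = 127 kJ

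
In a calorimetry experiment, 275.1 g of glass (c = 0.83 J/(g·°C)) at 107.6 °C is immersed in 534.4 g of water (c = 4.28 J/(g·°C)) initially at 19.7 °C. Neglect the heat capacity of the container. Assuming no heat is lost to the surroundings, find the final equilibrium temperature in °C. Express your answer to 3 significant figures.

T_f = 27.7 °C

Heat lost by glass = heat gained by water.
(275.1)(0.83)(107.6 − T) = (534.4)(4.28)(T − 19.7)
228.333 (107.6 − T) = 2287.232 (T − 19.7)
24569 − 228.333 T = 2287.232 T − 45058
69627 = 2515.565 T
T = 27.68 °C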